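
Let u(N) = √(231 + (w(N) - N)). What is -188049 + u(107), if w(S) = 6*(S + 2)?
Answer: -188049 + √778 ≈ -1.8802e+5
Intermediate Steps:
w(S) = 12 + 6*S (w(S) = 6*(2 + S) = 12 + 6*S)
u(N) = √(243 + 5*N) (u(N) = √(231 + ((12 + 6*N) - N)) = √(231 + (12 + 5*N)) = √(243 + 5*N))
-188049 + u(107) = -188049 + √(243 + 5*107) = -188049 + √(243 + 535) = -188049 + √778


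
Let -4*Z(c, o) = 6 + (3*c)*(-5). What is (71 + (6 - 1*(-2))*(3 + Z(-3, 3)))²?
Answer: 49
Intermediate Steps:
Z(c, o) = -3/2 + 15*c/4 (Z(c, o) = -(6 + (3*c)*(-5))/4 = -(6 - 15*c)/4 = -3/2 + 15*c/4)
(71 + (6 - 1*(-2))*(3 + Z(-3, 3)))² = (71 + (6 - 1*(-2))*(3 + (-3/2 + (15/4)*(-3))))² = (71 + (6 + 2)*(3 + (-3/2 - 45/4)))² = (71 + 8*(3 - 51/4))² = (71 + 8*(-39/4))² = (71 - 78)² = (-7)² = 49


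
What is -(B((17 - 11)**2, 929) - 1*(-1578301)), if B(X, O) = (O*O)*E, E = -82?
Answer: 69191061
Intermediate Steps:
B(X, O) = -82*O**2 (B(X, O) = (O*O)*(-82) = O**2*(-82) = -82*O**2)
-(B((17 - 11)**2, 929) - 1*(-1578301)) = -(-82*929**2 - 1*(-1578301)) = -(-82*863041 + 1578301) = -(-70769362 + 1578301) = -1*(-69191061) = 69191061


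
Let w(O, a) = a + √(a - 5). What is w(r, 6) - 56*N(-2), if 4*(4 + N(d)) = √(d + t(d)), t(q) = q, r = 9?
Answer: 231 - 28*I ≈ 231.0 - 28.0*I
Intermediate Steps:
N(d) = -4 + √2*√d/4 (N(d) = -4 + √(d + d)/4 = -4 + √(2*d)/4 = -4 + (√2*√d)/4 = -4 + √2*√d/4)
w(O, a) = a + √(-5 + a)
w(r, 6) - 56*N(-2) = (6 + √(-5 + 6)) - 56*(-4 + √2*√(-2)/4) = (6 + √1) - 56*(-4 + √2*(I*√2)/4) = (6 + 1) - 56*(-4 + I/2) = 7 + (224 - 28*I) = 231 - 28*I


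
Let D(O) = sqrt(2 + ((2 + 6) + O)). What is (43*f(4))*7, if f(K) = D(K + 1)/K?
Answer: 301*sqrt(15)/4 ≈ 291.44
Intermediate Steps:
D(O) = sqrt(10 + O) (D(O) = sqrt(2 + (8 + O)) = sqrt(10 + O))
f(K) = sqrt(11 + K)/K (f(K) = sqrt(10 + (K + 1))/K = sqrt(10 + (1 + K))/K = sqrt(11 + K)/K)
(43*f(4))*7 = (43*(sqrt(11 + 4)/4))*7 = (43*(sqrt(15)/4))*7 = (43*sqrt(15)/4)*7 = 301*sqrt(15)/4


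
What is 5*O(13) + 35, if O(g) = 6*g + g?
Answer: 490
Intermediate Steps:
O(g) = 7*g
5*O(13) + 35 = 5*(7*13) + 35 = 5*91 + 35 = 455 + 35 = 490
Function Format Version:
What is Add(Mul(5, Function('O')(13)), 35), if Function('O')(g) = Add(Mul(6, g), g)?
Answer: 490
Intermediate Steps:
Function('O')(g) = Mul(7, g)
Add(Mul(5, Function('O')(13)), 35) = Add(Mul(5, Mul(7, 13)), 35) = Add(Mul(5, 91), 35) = Add(455, 35) = 490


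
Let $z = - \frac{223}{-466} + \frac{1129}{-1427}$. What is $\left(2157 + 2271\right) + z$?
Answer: $\frac{2944332403}{664982} \approx 4427.7$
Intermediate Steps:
$z = - \frac{207893}{664982}$ ($z = \left(-223\right) \left(- \frac{1}{466}\right) + 1129 \left(- \frac{1}{1427}\right) = \frac{223}{466} - \frac{1129}{1427} = - \frac{207893}{664982} \approx -0.31263$)
$\left(2157 + 2271\right) + z = \left(2157 + 2271\right) - \frac{207893}{664982} = 4428 - \frac{207893}{664982} = \frac{2944332403}{664982}$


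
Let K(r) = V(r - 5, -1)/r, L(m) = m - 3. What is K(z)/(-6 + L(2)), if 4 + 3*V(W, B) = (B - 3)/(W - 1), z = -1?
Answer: -8/49 ≈ -0.16327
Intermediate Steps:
L(m) = -3 + m
V(W, B) = -4/3 + (-3 + B)/(3*(-1 + W)) (V(W, B) = -4/3 + ((B - 3)/(W - 1))/3 = -4/3 + ((-3 + B)/(-1 + W))/3 = -4/3 + (-3 + B)/(3*(-1 + W)))
K(r) = (20 - 4*r)/(3*r*(-6 + r)) (K(r) = ((1 - 1 - 4*(r - 5))/(3*(-1 + (r - 5))))/r = ((1 - 1 - 4*(-5 + r))/(3*(-1 + (-5 + r))))/r = ((1 - 1 + (20 - 4*r))/(3*(-6 + r)))/r = ((20 - 4*r)/(3*(-6 + r)))/r = (20 - 4*r)/(3*r*(-6 + r)))
K(z)/(-6 + L(2)) = ((4/3)*(5 - 1*(-1))/(-1*(-6 - 1)))/(-6 + (-3 + 2)) = ((4/3)*(-1)*(5 + 1)/(-7))/(-6 - 1) = ((4/3)*(-1)*(-⅐)*6)/(-7) = -⅐*8/7 = -8/49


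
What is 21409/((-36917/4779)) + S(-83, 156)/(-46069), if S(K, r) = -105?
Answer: -4713481868874/1700729273 ≈ -2771.4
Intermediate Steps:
21409/((-36917/4779)) + S(-83, 156)/(-46069) = 21409/((-36917/4779)) - 105/(-46069) = 21409/((-36917*1/4779)) - 105*(-1/46069) = 21409/(-36917/4779) + 105/46069 = 21409*(-4779/36917) + 105/46069 = -102313611/36917 + 105/46069 = -4713481868874/1700729273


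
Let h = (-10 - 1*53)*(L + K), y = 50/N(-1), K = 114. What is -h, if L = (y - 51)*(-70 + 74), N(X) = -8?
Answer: -7245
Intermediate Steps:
y = -25/4 (y = 50/(-8) = 50*(-1/8) = -25/4 ≈ -6.2500)
L = -229 (L = (-25/4 - 51)*(-70 + 74) = -229/4*4 = -229)
h = 7245 (h = (-10 - 1*53)*(-229 + 114) = (-10 - 53)*(-115) = -63*(-115) = 7245)
-h = -1*7245 = -7245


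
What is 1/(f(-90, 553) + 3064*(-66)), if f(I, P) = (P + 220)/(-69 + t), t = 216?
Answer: -147/29726155 ≈ -4.9451e-6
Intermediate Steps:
f(I, P) = 220/147 + P/147 (f(I, P) = (P + 220)/(-69 + 216) = (220 + P)/147 = (220 + P)*(1/147) = 220/147 + P/147)
1/(f(-90, 553) + 3064*(-66)) = 1/((220/147 + (1/147)*553) + 3064*(-66)) = 1/((220/147 + 79/21) - 202224) = 1/(773/147 - 202224) = 1/(-29726155/147) = -147/29726155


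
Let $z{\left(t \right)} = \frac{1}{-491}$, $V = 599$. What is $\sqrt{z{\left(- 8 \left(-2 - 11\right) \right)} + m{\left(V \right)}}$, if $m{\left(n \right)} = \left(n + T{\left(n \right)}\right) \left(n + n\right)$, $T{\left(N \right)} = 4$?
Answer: $\frac{\sqrt{174155467423}}{491} \approx 849.94$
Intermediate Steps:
$z{\left(t \right)} = - \frac{1}{491}$
$m{\left(n \right)} = 2 n \left(4 + n\right)$ ($m{\left(n \right)} = \left(n + 4\right) \left(n + n\right) = \left(4 + n\right) 2 n = 2 n \left(4 + n\right)$)
$\sqrt{z{\left(- 8 \left(-2 - 11\right) \right)} + m{\left(V \right)}} = \sqrt{- \frac{1}{491} + 2 \cdot 599 \left(4 + 599\right)} = \sqrt{- \frac{1}{491} + 2 \cdot 599 \cdot 603} = \sqrt{- \frac{1}{491} + 722394} = \sqrt{\frac{354695453}{491}} = \frac{\sqrt{174155467423}}{491}$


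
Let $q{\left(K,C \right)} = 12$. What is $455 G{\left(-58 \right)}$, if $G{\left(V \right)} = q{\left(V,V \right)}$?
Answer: $5460$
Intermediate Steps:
$G{\left(V \right)} = 12$
$455 G{\left(-58 \right)} = 455 \cdot 12 = 5460$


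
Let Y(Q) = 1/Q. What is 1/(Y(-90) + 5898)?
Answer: 90/530819 ≈ 0.00016955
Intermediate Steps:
1/(Y(-90) + 5898) = 1/(1/(-90) + 5898) = 1/(-1/90 + 5898) = 1/(530819/90) = 90/530819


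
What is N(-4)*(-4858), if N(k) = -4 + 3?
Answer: 4858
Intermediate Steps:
N(k) = -1
N(-4)*(-4858) = -1*(-4858) = 4858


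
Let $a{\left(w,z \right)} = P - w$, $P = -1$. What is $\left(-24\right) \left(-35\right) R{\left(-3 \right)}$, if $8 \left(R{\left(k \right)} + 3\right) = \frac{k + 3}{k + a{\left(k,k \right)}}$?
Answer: $-2520$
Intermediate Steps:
$a{\left(w,z \right)} = -1 - w$
$R{\left(k \right)} = - \frac{27}{8} - \frac{k}{8}$ ($R{\left(k \right)} = -3 + \frac{\left(k + 3\right) \frac{1}{k - \left(1 + k\right)}}{8} = -3 + \frac{\left(3 + k\right) \frac{1}{-1}}{8} = -3 + \frac{\left(3 + k\right) \left(-1\right)}{8} = -3 + \frac{-3 - k}{8} = -3 - \left(\frac{3}{8} + \frac{k}{8}\right) = - \frac{27}{8} - \frac{k}{8}$)
$\left(-24\right) \left(-35\right) R{\left(-3 \right)} = \left(-24\right) \left(-35\right) \left(- \frac{27}{8} - - \frac{3}{8}\right) = 840 \left(- \frac{27}{8} + \frac{3}{8}\right) = 840 \left(-3\right) = -2520$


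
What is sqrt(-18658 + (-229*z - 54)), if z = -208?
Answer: 2*sqrt(7230) ≈ 170.06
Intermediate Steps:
sqrt(-18658 + (-229*z - 54)) = sqrt(-18658 + (-229*(-208) - 54)) = sqrt(-18658 + (47632 - 54)) = sqrt(-18658 + 47578) = sqrt(28920) = 2*sqrt(7230)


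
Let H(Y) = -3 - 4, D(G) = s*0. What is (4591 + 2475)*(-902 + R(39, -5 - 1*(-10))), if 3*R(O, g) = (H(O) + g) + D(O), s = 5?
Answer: -19134728/3 ≈ -6.3782e+6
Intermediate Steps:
D(G) = 0 (D(G) = 5*0 = 0)
H(Y) = -7
R(O, g) = -7/3 + g/3 (R(O, g) = ((-7 + g) + 0)/3 = (-7 + g)/3 = -7/3 + g/3)
(4591 + 2475)*(-902 + R(39, -5 - 1*(-10))) = (4591 + 2475)*(-902 + (-7/3 + (-5 - 1*(-10))/3)) = 7066*(-902 + (-7/3 + (-5 + 10)/3)) = 7066*(-902 + (-7/3 + (1/3)*5)) = 7066*(-902 + (-7/3 + 5/3)) = 7066*(-902 - 2/3) = 7066*(-2708/3) = -19134728/3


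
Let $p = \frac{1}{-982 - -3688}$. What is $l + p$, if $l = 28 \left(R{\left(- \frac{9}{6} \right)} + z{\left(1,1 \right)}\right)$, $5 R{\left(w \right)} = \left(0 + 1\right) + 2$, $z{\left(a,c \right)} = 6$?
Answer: $\frac{2500349}{13530} \approx 184.8$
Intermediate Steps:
$R{\left(w \right)} = \frac{3}{5}$ ($R{\left(w \right)} = \frac{\left(0 + 1\right) + 2}{5} = \frac{1 + 2}{5} = \frac{1}{5} \cdot 3 = \frac{3}{5}$)
$l = \frac{924}{5}$ ($l = 28 \left(\frac{3}{5} + 6\right) = 28 \cdot \frac{33}{5} = \frac{924}{5} \approx 184.8$)
$p = \frac{1}{2706}$ ($p = \frac{1}{-982 + 3688} = \frac{1}{2706} \approx 0.00036955$)
$l + p = \frac{924}{5} + \frac{1}{2706} = \frac{2500349}{13530}$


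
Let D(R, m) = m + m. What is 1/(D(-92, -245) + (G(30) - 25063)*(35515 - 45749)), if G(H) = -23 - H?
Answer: 1/257036654 ≈ 3.8905e-9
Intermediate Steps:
D(R, m) = 2*m
1/(D(-92, -245) + (G(30) - 25063)*(35515 - 45749)) = 1/(2*(-245) + ((-23 - 1*30) - 25063)*(35515 - 45749)) = 1/(-490 + ((-23 - 30) - 25063)*(-10234)) = 1/(-490 + (-53 - 25063)*(-10234)) = 1/(-490 - 25116*(-10234)) = 1/(-490 + 257037144) = 1/257036654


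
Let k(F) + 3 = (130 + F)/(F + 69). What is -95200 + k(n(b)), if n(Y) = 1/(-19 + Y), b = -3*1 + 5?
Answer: -111575707/1172 ≈ -95201.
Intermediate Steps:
b = 2 (b = -3 + 5 = 2)
k(F) = -3 + (130 + F)/(69 + F) (k(F) = -3 + (130 + F)/(F + 69) = -3 + (130 + F)/(69 + F))
-95200 + k(n(b)) = -95200 + (-77 - 2/(-19 + 2))/(69 + 1/(-19 + 2)) = -95200 + (-77 - 2/(-17))/(69 + 1/(-17)) = -95200 + (-77 - 2*(-1/17))/(69 - 1/17) = -95200 + (-77 + 2/17)/(1172/17) = -95200 + (17/1172)*(-1307/17) = -95200 - 1307/1172 = -111575707/1172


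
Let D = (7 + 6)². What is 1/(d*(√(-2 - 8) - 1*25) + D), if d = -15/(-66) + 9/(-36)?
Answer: 328284/55666531 + 44*I*√10/55666531 ≈ 0.0058973 + 2.4995e-6*I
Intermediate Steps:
d = -1/44 (d = -15*(-1/66) + 9*(-1/36) = 5/22 - ¼ = -1/44 ≈ -0.022727)
D = 169 (D = 13² = 169)
1/(d*(√(-2 - 8) - 1*25) + D) = 1/(-(√(-2 - 8) - 1*25)/44 + 169) = 1/(-(√(-10) - 25)/44 + 169) = 1/(-(I*√10 - 25)/44 + 169) = 1/(-(-25 + I*√10)/44 + 169) = 1/((25/44 - I*√10/44) + 169) = 1/(7461/44 - I*√10/44)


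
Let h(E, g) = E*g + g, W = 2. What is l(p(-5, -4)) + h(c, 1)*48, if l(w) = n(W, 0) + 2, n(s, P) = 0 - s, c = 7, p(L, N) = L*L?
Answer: 384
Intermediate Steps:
p(L, N) = L**2
n(s, P) = -s
h(E, g) = g + E*g
l(w) = 0 (l(w) = -1*2 + 2 = -2 + 2 = 0)
l(p(-5, -4)) + h(c, 1)*48 = 0 + (1*(1 + 7))*48 = 0 + (1*8)*48 = 0 + 8*48 = 0 + 384 = 384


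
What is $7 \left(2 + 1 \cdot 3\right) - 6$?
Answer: $29$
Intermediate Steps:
$7 \left(2 + 1 \cdot 3\right) - 6 = 7 \left(2 + 3\right) - 6 = 7 \cdot 5 - 6 = 35 - 6 = 29$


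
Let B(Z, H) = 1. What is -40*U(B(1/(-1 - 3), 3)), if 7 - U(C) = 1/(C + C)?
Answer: -260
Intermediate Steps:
U(C) = 7 - 1/(2*C) (U(C) = 7 - 1/(C + C) = 7 - 1/(2*C))
-40*U(B(1/(-1 - 3), 3)) = -40*(7 - 1/2/1) = -40*(7 - 1/2*1) = -40*(7 - 1/2) = -40*13/2 = -260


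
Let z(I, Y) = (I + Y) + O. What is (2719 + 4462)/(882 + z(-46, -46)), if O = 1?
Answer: 7181/791 ≈ 9.0784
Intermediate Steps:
z(I, Y) = 1 + I + Y (z(I, Y) = (I + Y) + 1 = 1 + I + Y)
(2719 + 4462)/(882 + z(-46, -46)) = (2719 + 4462)/(882 + (1 - 46 - 46)) = 7181/(882 - 91) = 7181/791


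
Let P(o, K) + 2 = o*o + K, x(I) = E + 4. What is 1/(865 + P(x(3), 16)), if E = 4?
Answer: 1/943 ≈ 0.0010604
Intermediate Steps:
x(I) = 8 (x(I) = 4 + 4 = 8)
P(o, K) = -2 + K + o² (P(o, K) = -2 + (o*o + K) = -2 + (o² + K) = -2 + (K + o²) = -2 + K + o²)
1/(865 + P(x(3), 16)) = 1/(865 + (-2 + 16 + 8²)) = 1/(865 + (-2 + 16 + 64)) = 1/(865 + 78) = 1/943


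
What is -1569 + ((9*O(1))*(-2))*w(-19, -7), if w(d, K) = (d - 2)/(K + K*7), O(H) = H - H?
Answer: -1569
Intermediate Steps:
O(H) = 0
w(d, K) = (-2 + d)/(8*K) (w(d, K) = (-2 + d)/(K + 7*K) = (-2 + d)/((8*K)) = (-2 + d)*(1/(8*K)) = (-2 + d)/(8*K))
-1569 + ((9*O(1))*(-2))*w(-19, -7) = -1569 + ((9*0)*(-2))*((⅛)*(-2 - 19)/(-7)) = -1569 + (0*(-2))*((⅛)*(-⅐)*(-21)) = -1569 + 0*(3/8) = -1569 + 0 = -1569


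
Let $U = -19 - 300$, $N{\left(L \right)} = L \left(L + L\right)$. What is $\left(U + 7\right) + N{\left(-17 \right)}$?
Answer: $266$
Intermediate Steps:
$N{\left(L \right)} = 2 L^{2}$ ($N{\left(L \right)} = L 2 L = 2 L^{2}$)
$U = -319$ ($U = -19 - 300 = -319$)
$\left(U + 7\right) + N{\left(-17 \right)} = \left(-319 + 7\right) + 2 \left(-17\right)^{2} = -312 + 2 \cdot 289 = -312 + 578 = 266$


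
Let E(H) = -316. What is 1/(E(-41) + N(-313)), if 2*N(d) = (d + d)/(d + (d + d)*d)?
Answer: -625/197501 ≈ -0.0031645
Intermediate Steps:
N(d) = d/(d + 2*d²) (N(d) = ((d + d)/(d + (d + d)*d))/2 = ((2*d)/(d + (2*d)*d))/2 = ((2*d)/(d + 2*d²))/2 = (2*d/(d + 2*d²))/2 = d/(d + 2*d²))
1/(E(-41) + N(-313)) = 1/(-316 + 1/(1 + 2*(-313))) = 1/(-316 + 1/(1 - 626)) = 1/(-316 + 1/(-625)) = 1/(-316 - 1/625) = 1/(-197501/625) = -625/197501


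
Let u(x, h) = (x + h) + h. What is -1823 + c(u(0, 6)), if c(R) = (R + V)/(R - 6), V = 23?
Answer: -10903/6 ≈ -1817.2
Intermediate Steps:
u(x, h) = x + 2*h (u(x, h) = (h + x) + h = x + 2*h)
c(R) = (23 + R)/(-6 + R) (c(R) = (R + 23)/(R - 6) = (23 + R)/(-6 + R))
-1823 + c(u(0, 6)) = -1823 + (23 + (0 + 2*6))/(-6 + (0 + 2*6)) = -1823 + (23 + (0 + 12))/(-6 + (0 + 12)) = -1823 + (23 + 12)/(-6 + 12) = -1823 + 35/6 = -10903/6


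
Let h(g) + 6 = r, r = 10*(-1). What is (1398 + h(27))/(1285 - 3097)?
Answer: -691/906 ≈ -0.76269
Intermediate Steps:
r = -10
h(g) = -16 (h(g) = -6 - 10 = -16)
(1398 + h(27))/(1285 - 3097) = (1398 - 16)/(1285 - 3097) = 1382/(-1812) = 1382*(-1/1812) = -691/906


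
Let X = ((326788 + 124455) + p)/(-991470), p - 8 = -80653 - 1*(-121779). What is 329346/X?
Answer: -326536678620/492377 ≈ -6.6318e+5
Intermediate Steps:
p = 41134 (p = 8 + (-80653 - 1*(-121779)) = 8 + (-80653 + 121779) = 8 + 41126 = 41134)
X = -492377/991470 (X = ((326788 + 124455) + 41134)/(-991470) = (451243 + 41134)*(-1/991470) = 492377*(-1/991470) = -492377/991470 ≈ -0.49661)
329346/X = 329346/(-492377/991470) = 329346*(-991470/492377) = -326536678620/492377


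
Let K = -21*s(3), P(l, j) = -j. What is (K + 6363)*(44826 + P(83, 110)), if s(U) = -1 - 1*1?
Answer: 286405980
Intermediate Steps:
s(U) = -2 (s(U) = -1 - 1 = -2)
K = 42 (K = -21*(-2) = 42)
(K + 6363)*(44826 + P(83, 110)) = (42 + 6363)*(44826 - 1*110) = 6405*(44826 - 110) = 6405*44716 = 286405980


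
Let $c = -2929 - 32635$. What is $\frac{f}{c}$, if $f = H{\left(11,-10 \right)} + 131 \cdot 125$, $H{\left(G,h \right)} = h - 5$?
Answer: $- \frac{4090}{8891} \approx -0.46002$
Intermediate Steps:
$H{\left(G,h \right)} = -5 + h$ ($H{\left(G,h \right)} = h - 5 = -5 + h$)
$f = 16360$ ($f = \left(-5 - 10\right) + 131 \cdot 125 = -15 + 16375 = 16360$)
$c = -35564$
$\frac{f}{c} = \frac{16360}{-35564} = 16360 \left(- \frac{1}{35564}\right) = - \frac{4090}{8891}$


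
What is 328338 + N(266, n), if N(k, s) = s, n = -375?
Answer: 327963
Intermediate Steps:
328338 + N(266, n) = 328338 - 375 = 327963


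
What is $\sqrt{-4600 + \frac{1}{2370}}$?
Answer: $\frac{i \sqrt{25837737630}}{2370} \approx 67.823 i$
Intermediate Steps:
$\sqrt{-4600 + \frac{1}{2370}} = \sqrt{- \frac{10901999}{2370}} = \frac{i \sqrt{25837737630}}{2370}$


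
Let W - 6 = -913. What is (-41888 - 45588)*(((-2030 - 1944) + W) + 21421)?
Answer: -1446853040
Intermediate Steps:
W = -907 (W = 6 - 913 = -907)
(-41888 - 45588)*(((-2030 - 1944) + W) + 21421) = (-41888 - 45588)*(((-2030 - 1944) - 907) + 21421) = -87476*((-3974 - 907) + 21421) = -87476*(-4881 + 21421) = -87476*16540 = -1446853040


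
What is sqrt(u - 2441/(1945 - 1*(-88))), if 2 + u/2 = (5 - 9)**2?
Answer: sqrt(110763939)/2033 ≈ 5.1768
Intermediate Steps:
u = 28 (u = -4 + 2*(5 - 9)**2 = -4 + 2*(-4)**2 = -4 + 2*16 = -4 + 32 = 28)
sqrt(u - 2441/(1945 - 1*(-88))) = sqrt(28 - 2441/(1945 - 1*(-88))) = sqrt(28 - 2441/(1945 + 88)) = sqrt(28 - 2441/2033) = sqrt(54483/2033) = sqrt(110763939)/2033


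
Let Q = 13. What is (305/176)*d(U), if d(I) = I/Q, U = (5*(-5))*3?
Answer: -22875/2288 ≈ -9.9978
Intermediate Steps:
U = -75 (U = -25*3 = -75)
d(I) = I/13
(305/176)*d(U) = (305/176)*((1/13)*(-75)) = (305*(1/176))*(-75/13) = (305/176)*(-75/13) = -22875/2288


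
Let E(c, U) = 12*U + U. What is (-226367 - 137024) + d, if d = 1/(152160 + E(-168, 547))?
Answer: -57877647960/159271 ≈ -3.6339e+5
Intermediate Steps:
E(c, U) = 13*U
d = 1/159271 (d = 1/(152160 + 13*547) = 1/(152160 + 7111) = 1/159271 ≈ 6.2786e-6)
(-226367 - 137024) + d = (-226367 - 137024) + 1/159271 = -363391 + 1/159271 = -57877647960/159271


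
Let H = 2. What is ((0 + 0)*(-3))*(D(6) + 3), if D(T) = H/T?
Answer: 0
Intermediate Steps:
D(T) = 2/T
((0 + 0)*(-3))*(D(6) + 3) = ((0 + 0)*(-3))*(2/6 + 3) = (0*(-3))*(2*(1/6) + 3) = 0*(1/3 + 3) = 0*(10/3) = 0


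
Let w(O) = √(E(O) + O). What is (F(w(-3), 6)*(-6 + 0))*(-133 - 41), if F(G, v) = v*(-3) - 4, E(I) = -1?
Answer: -22968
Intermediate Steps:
w(O) = √(-1 + O)
F(G, v) = -4 - 3*v (F(G, v) = -3*v - 4 = -4 - 3*v)
(F(w(-3), 6)*(-6 + 0))*(-133 - 41) = ((-4 - 3*6)*(-6 + 0))*(-133 - 41) = ((-4 - 18)*(-6))*(-174) = -22*(-6)*(-174) = 132*(-174) = -22968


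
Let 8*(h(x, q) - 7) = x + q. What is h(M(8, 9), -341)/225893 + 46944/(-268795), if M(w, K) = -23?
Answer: -21229339199/121437817870 ≈ -0.17482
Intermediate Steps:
h(x, q) = 7 + q/8 + x/8 (h(x, q) = 7 + (x + q)/8 = 7 + (q + x)/8 = 7 + (q/8 + x/8) = 7 + q/8 + x/8)
h(M(8, 9), -341)/225893 + 46944/(-268795) = (7 + (1/8)*(-341) + (1/8)*(-23))/225893 + 46944/(-268795) = (7 - 341/8 - 23/8)*(1/225893) + 46944*(-1/268795) = -77/2*1/225893 - 46944/268795 = -77/451786 - 46944/268795 = -21229339199/121437817870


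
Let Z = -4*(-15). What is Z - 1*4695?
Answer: -4635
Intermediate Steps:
Z = 60
Z - 1*4695 = 60 - 1*4695 = 60 - 4695 = -4635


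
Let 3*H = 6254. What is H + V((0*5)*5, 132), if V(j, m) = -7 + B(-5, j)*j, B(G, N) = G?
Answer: 6233/3 ≈ 2077.7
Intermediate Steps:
H = 6254/3 (H = (1/3)*6254 = 6254/3 ≈ 2084.7)
V(j, m) = -7 - 5*j
H + V((0*5)*5, 132) = 6254/3 + (-7 - 5*0*5*5) = 6254/3 + (-7 - 0*5) = 6254/3 + (-7 - 5*0) = 6254/3 + (-7 + 0) = 6254/3 - 7 = 6233/3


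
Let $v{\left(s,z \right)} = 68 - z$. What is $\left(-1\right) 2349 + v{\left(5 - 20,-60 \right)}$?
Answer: $-2221$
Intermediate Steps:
$\left(-1\right) 2349 + v{\left(5 - 20,-60 \right)} = \left(-1\right) 2349 + \left(68 - -60\right) = -2349 + \left(68 + 60\right) = -2349 + 128 = -2221$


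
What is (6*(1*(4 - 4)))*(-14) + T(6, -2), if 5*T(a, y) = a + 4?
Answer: 2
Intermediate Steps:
T(a, y) = 4/5 + a/5 (T(a, y) = (a + 4)/5 = (4 + a)/5 = 4/5 + a/5)
(6*(1*(4 - 4)))*(-14) + T(6, -2) = (6*(1*(4 - 4)))*(-14) + (4/5 + (1/5)*6) = (6*(1*0))*(-14) + (4/5 + 6/5) = (6*0)*(-14) + 2 = 0*(-14) + 2 = 0 + 2 = 2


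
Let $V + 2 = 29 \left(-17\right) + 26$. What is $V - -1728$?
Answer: $1259$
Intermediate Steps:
$V = -469$ ($V = -2 + \left(29 \left(-17\right) + 26\right) = -2 + \left(-493 + 26\right) = -2 - 467 = -469$)
$V - -1728 = -469 - -1728 = -469 + 1728 = 1259$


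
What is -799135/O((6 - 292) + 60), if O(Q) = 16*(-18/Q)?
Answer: -90302255/144 ≈ -6.2710e+5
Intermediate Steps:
O(Q) = -288/Q
-799135/O((6 - 292) + 60) = -799135/((-288/((6 - 292) + 60))) = -799135/((-288/(-286 + 60))) = -799135/((-288/(-226))) = -799135/((-288*(-1/226))) = -799135/144/113 = -799135*113/144 = -90302255/144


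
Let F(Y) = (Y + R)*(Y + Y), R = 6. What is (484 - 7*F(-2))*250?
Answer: 149000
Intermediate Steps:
F(Y) = 2*Y*(6 + Y) (F(Y) = (Y + 6)*(Y + Y) = (6 + Y)*(2*Y) = 2*Y*(6 + Y))
(484 - 7*F(-2))*250 = (484 - 14*(-2)*(6 - 2))*250 = (484 - 14*(-2)*4)*250 = (484 - 7*(-16))*250 = (484 + 112)*250 = 596*250 = 149000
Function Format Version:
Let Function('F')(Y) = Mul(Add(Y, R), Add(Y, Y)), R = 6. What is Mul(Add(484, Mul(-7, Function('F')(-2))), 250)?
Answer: 149000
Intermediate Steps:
Function('F')(Y) = Mul(2, Y, Add(6, Y)) (Function('F')(Y) = Mul(Add(Y, 6), Add(Y, Y)) = Mul(Add(6, Y), Mul(2, Y)) = Mul(2, Y, Add(6, Y)))
Mul(Add(484, Mul(-7, Function('F')(-2))), 250) = Mul(Add(484, Mul(-7, Mul(2, -2, Add(6, -2)))), 250) = Mul(Add(484, Mul(-7, Mul(2, -2, 4))), 250) = Mul(Add(484, Mul(-7, -16)), 250) = Mul(Add(484, 112), 250) = Mul(596, 250) = 149000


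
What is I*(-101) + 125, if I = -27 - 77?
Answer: 10629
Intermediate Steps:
I = -104
I*(-101) + 125 = -104*(-101) + 125 = 10504 + 125 = 10629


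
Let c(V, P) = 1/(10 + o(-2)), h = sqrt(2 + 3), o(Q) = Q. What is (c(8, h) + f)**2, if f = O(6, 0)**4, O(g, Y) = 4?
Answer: 4198401/64 ≈ 65600.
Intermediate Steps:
h = sqrt(5) ≈ 2.2361
c(V, P) = 1/8 (c(V, P) = 1/(10 - 2) = 1/8)
f = 256 (f = 4**4 = 256)
(c(8, h) + f)**2 = (1/8 + 256)**2 = (2049/8)**2 = 4198401/64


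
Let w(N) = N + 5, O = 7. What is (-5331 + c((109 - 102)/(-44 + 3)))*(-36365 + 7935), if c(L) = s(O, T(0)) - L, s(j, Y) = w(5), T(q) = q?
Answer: 6202118220/41 ≈ 1.5127e+8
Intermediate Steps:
w(N) = 5 + N
s(j, Y) = 10 (s(j, Y) = 5 + 5 = 10)
c(L) = 10 - L
(-5331 + c((109 - 102)/(-44 + 3)))*(-36365 + 7935) = (-5331 + (10 - (109 - 102)/(-44 + 3)))*(-36365 + 7935) = (-5331 + (10 - 7/(-41)))*(-28430) = (-5331 + (10 - 7*(-1)/41))*(-28430) = (-5331 + (10 - 1*(-7/41)))*(-28430) = (-5331 + (10 + 7/41))*(-28430) = (-5331 + 417/41)*(-28430) = -218154/41*(-28430) = 6202118220/41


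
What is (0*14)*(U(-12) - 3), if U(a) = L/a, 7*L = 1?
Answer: 0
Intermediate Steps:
L = 1/7 (L = (1/7)*1 = 1/7 ≈ 0.14286)
U(a) = 1/(7*a)
(0*14)*(U(-12) - 3) = (0*14)*((1/7)/(-12) - 3) = 0*((1/7)*(-1/12) - 3) = 0*(-1/84 - 3) = 0*(-253/84) = 0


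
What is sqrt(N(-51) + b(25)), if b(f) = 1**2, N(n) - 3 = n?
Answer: I*sqrt(47) ≈ 6.8557*I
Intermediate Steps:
N(n) = 3 + n
b(f) = 1
sqrt(N(-51) + b(25)) = sqrt((3 - 51) + 1) = sqrt(-48 + 1) = sqrt(-47) = I*sqrt(47)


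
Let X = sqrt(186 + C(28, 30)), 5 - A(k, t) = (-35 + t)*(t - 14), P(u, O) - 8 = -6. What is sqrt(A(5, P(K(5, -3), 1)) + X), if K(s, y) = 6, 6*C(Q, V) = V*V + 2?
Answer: sqrt(-3519 + 3*sqrt(3027))/3 ≈ 19.304*I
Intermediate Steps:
C(Q, V) = 1/3 + V**2/6 (C(Q, V) = (V*V + 2)/6 = (V**2 + 2)/6 = (2 + V**2)/6 = 1/3 + V**2/6)
P(u, O) = 2 (P(u, O) = 8 - 6 = 2)
A(k, t) = 5 - (-35 + t)*(-14 + t) (A(k, t) = 5 - (-35 + t)*(t - 14) = 5 - (-35 + t)*(-14 + t))
X = sqrt(3027)/3 (X = sqrt(186 + (1/3 + (1/6)*30**2)) = sqrt(186 + (1/3 + (1/6)*900)) = sqrt(186 + (1/3 + 150)) = sqrt(186 + 451/3) = sqrt(1009/3) = sqrt(3027)/3 ≈ 18.339)
sqrt(A(5, P(K(5, -3), 1)) + X) = sqrt((-485 - 1*2**2 + 49*2) + sqrt(3027)/3) = sqrt((-485 - 1*4 + 98) + sqrt(3027)/3) = sqrt((-485 - 4 + 98) + sqrt(3027)/3) = sqrt(-391 + sqrt(3027)/3)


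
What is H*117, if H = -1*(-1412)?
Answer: 165204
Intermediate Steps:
H = 1412
H*117 = 1412*117 = 165204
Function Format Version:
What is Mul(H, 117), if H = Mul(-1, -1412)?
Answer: 165204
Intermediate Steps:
H = 1412
Mul(H, 117) = Mul(1412, 117) = 165204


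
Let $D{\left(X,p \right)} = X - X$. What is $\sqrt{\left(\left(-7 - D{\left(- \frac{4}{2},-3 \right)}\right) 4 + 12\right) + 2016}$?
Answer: $20 \sqrt{5} \approx 44.721$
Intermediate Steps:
$D{\left(X,p \right)} = 0$
$\sqrt{\left(\left(-7 - D{\left(- \frac{4}{2},-3 \right)}\right) 4 + 12\right) + 2016} = \sqrt{\left(\left(-7 - 0\right) 4 + 12\right) + 2016} = \sqrt{\left(\left(-7 + 0\right) 4 + 12\right) + 2016} = \sqrt{\left(\left(-7\right) 4 + 12\right) + 2016} = \sqrt{\left(-28 + 12\right) + 2016} = \sqrt{-16 + 2016} = \sqrt{2000} = 20 \sqrt{5}$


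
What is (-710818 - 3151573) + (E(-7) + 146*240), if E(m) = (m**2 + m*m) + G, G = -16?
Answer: -3827269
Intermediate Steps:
E(m) = -16 + 2*m**2 (E(m) = (m**2 + m*m) - 16 = (m**2 + m**2) - 16 = 2*m**2 - 16 = -16 + 2*m**2)
(-710818 - 3151573) + (E(-7) + 146*240) = (-710818 - 3151573) + ((-16 + 2*(-7)**2) + 146*240) = -3862391 + ((-16 + 2*49) + 35040) = -3862391 + ((-16 + 98) + 35040) = -3862391 + (82 + 35040) = -3862391 + 35122 = -3827269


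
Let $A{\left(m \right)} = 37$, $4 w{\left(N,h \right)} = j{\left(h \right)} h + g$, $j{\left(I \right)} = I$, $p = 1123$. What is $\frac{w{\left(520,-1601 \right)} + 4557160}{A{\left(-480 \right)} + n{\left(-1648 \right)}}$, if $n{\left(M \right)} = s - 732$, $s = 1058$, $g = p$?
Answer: $\frac{1732747}{121} \approx 14320.0$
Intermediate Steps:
$g = 1123$
$w{\left(N,h \right)} = \frac{1123}{4} + \frac{h^{2}}{4}$ ($w{\left(N,h \right)} = \frac{h h + 1123}{4} = \frac{h^{2} + 1123}{4} = \frac{1123 + h^{2}}{4} = \frac{1123}{4} + \frac{h^{2}}{4}$)
$n{\left(M \right)} = 326$ ($n{\left(M \right)} = 1058 - 732 = 326$)
$\frac{w{\left(520,-1601 \right)} + 4557160}{A{\left(-480 \right)} + n{\left(-1648 \right)}} = \frac{\left(\frac{1123}{4} + \frac{\left(-1601\right)^{2}}{4}\right) + 4557160}{37 + 326} = \frac{\left(\frac{1123}{4} + \frac{1}{4} \cdot 2563201\right) + 4557160}{363} = \left(\left(\frac{1123}{4} + \frac{2563201}{4}\right) + 4557160\right) \frac{1}{363} = \left(641081 + 4557160\right) \frac{1}{363} = 5198241 \cdot \frac{1}{363} = \frac{1732747}{121}$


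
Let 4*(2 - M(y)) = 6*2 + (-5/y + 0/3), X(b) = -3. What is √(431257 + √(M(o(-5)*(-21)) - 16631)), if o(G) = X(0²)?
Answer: √(760737348 + 42*I*√29338813)/42 ≈ 656.7 + 0.098191*I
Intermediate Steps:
o(G) = -3
M(y) = -1 + 5/(4*y) (M(y) = 2 - (6*2 + (-5/y + 0/3))/4 = 2 - (12 + (-5/y + 0*(⅓)))/4 = 2 - (12 + (-5/y + 0))/4 = 2 - (12 - 5/y)/4 = 2 + (-3 + 5/(4*y)) = -1 + 5/(4*y))
√(431257 + √(M(o(-5)*(-21)) - 16631)) = √(431257 + √((5/4 - (-3)*(-21))/((-3*(-21))) - 16631)) = √(431257 + √((5/4 - 1*63)/63 - 16631)) = √(431257 + √((5/4 - 63)/63 - 16631)) = √(431257 + √((1/63)*(-247/4) - 16631)) = √(431257 + √(-247/252 - 16631)) = √(431257 + √(-4191259/252)) = √(431257 + I*√29338813/42)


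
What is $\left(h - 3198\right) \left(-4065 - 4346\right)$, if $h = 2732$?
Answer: $3919526$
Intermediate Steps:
$\left(h - 3198\right) \left(-4065 - 4346\right) = \left(2732 - 3198\right) \left(-4065 - 4346\right) = \left(-466\right) \left(-8411\right) = 3919526$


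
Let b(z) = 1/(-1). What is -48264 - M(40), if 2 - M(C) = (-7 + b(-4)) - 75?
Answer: -48349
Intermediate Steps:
b(z) = -1
M(C) = 85 (M(C) = 2 - ((-7 - 1) - 75) = 2 - (-8 - 75) = 2 - 1*(-83) = 2 + 83 = 85)
-48264 - M(40) = -48264 - 1*85 = -48264 - 85 = -48349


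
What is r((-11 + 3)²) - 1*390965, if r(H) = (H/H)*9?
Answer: -390956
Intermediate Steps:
r(H) = 9 (r(H) = 1*9 = 9)
r((-11 + 3)²) - 1*390965 = 9 - 1*390965 = 9 - 390965 = -390956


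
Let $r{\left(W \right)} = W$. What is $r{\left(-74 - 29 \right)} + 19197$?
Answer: $19094$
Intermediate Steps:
$r{\left(-74 - 29 \right)} + 19197 = \left(-74 - 29\right) + 19197 = -103 + 19197 = 19094$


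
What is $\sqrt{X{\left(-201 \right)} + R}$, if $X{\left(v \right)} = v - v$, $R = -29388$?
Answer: $2 i \sqrt{7347} \approx 171.43 i$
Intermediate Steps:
$X{\left(v \right)} = 0$
$\sqrt{X{\left(-201 \right)} + R} = \sqrt{0 - 29388} = \sqrt{-29388} = 2 i \sqrt{7347}$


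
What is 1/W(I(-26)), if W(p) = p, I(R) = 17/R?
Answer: -26/17 ≈ -1.5294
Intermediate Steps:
1/W(I(-26)) = 1/(17/(-26)) = 1/(17*(-1/26)) = 1/(-17/26) = -26/17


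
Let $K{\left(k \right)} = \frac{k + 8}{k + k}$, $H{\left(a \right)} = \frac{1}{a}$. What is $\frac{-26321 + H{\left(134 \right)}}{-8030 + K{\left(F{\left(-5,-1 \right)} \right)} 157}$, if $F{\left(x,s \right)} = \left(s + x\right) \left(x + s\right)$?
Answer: $\frac{31743117}{9568471} \approx 3.3175$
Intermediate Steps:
$F{\left(x,s \right)} = \left(s + x\right)^{2}$ ($F{\left(x,s \right)} = \left(s + x\right) \left(s + x\right) = \left(s + x\right)^{2}$)
$K{\left(k \right)} = \frac{8 + k}{2 k}$
$\frac{-26321 + H{\left(134 \right)}}{-8030 + K{\left(F{\left(-5,-1 \right)} \right)} 157} = \frac{-26321 + \frac{1}{134}}{-8030 + \frac{8 + \left(-1 - 5\right)^{2}}{2 \left(-1 - 5\right)^{2}} \cdot 157} = \frac{-26321 + \frac{1}{134}}{-8030 + \frac{8 + \left(-6\right)^{2}}{2 \left(-6\right)^{2}} \cdot 157} = - \frac{3527013}{134 \left(-8030 + \frac{8 + 36}{2 \cdot 36} \cdot 157\right)} = - \frac{3527013}{134 \left(-8030 + \frac{1}{2} \cdot \frac{1}{36} \cdot 44 \cdot 157\right)} = - \frac{3527013}{134 \left(-8030 + \frac{11}{18} \cdot 157\right)} = - \frac{3527013}{134 \left(-8030 + \frac{1727}{18}\right)} = - \frac{3527013}{134 \left(- \frac{142813}{18}\right)} = \left(- \frac{3527013}{134}\right) \left(- \frac{18}{142813}\right) = \frac{31743117}{9568471}$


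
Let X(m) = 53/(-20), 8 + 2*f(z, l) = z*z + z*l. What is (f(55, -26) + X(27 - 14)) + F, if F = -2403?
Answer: -32243/20 ≈ -1612.2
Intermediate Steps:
f(z, l) = -4 + z²/2 + l*z/2 (f(z, l) = -4 + (z*z + z*l)/2 = -4 + (z² + l*z)/2 = -4 + (z²/2 + l*z/2) = -4 + z²/2 + l*z/2)
X(m) = -53/20 (X(m) = 53*(-1/20) = -53/20)
(f(55, -26) + X(27 - 14)) + F = ((-4 + (½)*55² + (½)*(-26)*55) - 53/20) - 2403 = ((-4 + (½)*3025 - 715) - 53/20) - 2403 = ((-4 + 3025/2 - 715) - 53/20) - 2403 = (1587/2 - 53/20) - 2403 = 15817/20 - 2403 = -32243/20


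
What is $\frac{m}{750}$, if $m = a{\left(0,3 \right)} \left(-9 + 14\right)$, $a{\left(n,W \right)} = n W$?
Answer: $0$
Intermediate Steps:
$a{\left(n,W \right)} = W n$
$m = 0$ ($m = 3 \cdot 0 \left(-9 + 14\right) = 0 \cdot 5 = 0$)
$\frac{m}{750} = \frac{0}{750} = 0 \cdot \frac{1}{750} = 0$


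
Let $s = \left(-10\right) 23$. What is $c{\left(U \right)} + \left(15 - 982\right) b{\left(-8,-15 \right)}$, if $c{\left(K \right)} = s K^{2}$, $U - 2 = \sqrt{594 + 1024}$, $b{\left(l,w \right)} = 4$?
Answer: $-376928 - 920 \sqrt{1618} \approx -4.1393 \cdot 10^{5}$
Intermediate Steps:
$s = -230$
$U = 2 + \sqrt{1618}$ ($U = 2 + \sqrt{594 + 1024} = 2 + \sqrt{1618} \approx 42.224$)
$c{\left(K \right)} = - 230 K^{2}$
$c{\left(U \right)} + \left(15 - 982\right) b{\left(-8,-15 \right)} = - 230 \left(2 + \sqrt{1618}\right)^{2} + \left(15 - 982\right) 4 = - 230 \left(2 + \sqrt{1618}\right)^{2} - 3868 = -3868 - 230 \left(2 + \sqrt{1618}\right)^{2}$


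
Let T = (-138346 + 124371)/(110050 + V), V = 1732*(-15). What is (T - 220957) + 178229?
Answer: -718431387/16814 ≈ -42728.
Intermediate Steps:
V = -25980
T = -2795/16814 (T = (-138346 + 124371)/(110050 - 25980) = -13975/84070 = -13975*1/84070 = -2795/16814 ≈ -0.16623)
(T - 220957) + 178229 = (-2795/16814 - 220957) + 178229 = -3715173793/16814 + 178229 = -718431387/16814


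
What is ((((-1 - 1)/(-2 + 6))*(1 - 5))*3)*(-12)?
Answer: -72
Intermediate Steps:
((((-1 - 1)/(-2 + 6))*(1 - 5))*3)*(-12) = ((-2/4*(-4))*3)*(-12) = ((-2*1/4*(-4))*3)*(-12) = (-1/2*(-4)*3)*(-12) = (2*3)*(-12) = 6*(-12) = -72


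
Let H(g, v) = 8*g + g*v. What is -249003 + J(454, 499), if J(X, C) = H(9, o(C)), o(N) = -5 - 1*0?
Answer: -248976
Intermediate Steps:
o(N) = -5 (o(N) = -5 + 0 = -5)
J(X, C) = 27 (J(X, C) = 9*(8 - 5) = 9*3 = 27)
-249003 + J(454, 499) = -249003 + 27 = -248976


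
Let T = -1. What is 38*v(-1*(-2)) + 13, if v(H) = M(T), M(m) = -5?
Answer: -177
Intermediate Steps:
v(H) = -5
38*v(-1*(-2)) + 13 = 38*(-5) + 13 = -190 + 13 = -177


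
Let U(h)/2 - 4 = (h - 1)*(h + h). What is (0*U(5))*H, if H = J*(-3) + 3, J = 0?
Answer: 0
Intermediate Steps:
H = 3 (H = 0*(-3) + 3 = 0 + 3 = 3)
U(h) = 8 + 4*h*(-1 + h) (U(h) = 8 + 2*((h - 1)*(h + h)) = 8 + 2*((-1 + h)*(2*h)) = 8 + 2*(2*h*(-1 + h)) = 8 + 4*h*(-1 + h))
(0*U(5))*H = (0*(8 - 4*5 + 4*5²))*3 = (0*(8 - 20 + 4*25))*3 = (0*(8 - 20 + 100))*3 = (0*88)*3 = 0*3 = 0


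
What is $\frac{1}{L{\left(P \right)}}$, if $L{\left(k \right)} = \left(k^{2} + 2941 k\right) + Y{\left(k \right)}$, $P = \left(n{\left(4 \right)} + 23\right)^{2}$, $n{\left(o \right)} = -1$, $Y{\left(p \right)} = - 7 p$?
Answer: $\frac{1}{1654312} \approx 6.0448 \cdot 10^{-7}$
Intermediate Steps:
$P = 484$ ($P = \left(-1 + 23\right)^{2} = 22^{2} = 484$)
$L{\left(k \right)} = k^{2} + 2934 k$ ($L{\left(k \right)} = \left(k^{2} + 2941 k\right) - 7 k = k^{2} + 2934 k$)
$\frac{1}{L{\left(P \right)}} = \frac{1}{484 \left(2934 + 484\right)} = \frac{1}{484 \cdot 3418} = \frac{1}{1654312}$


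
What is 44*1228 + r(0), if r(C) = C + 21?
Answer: 54053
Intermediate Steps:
r(C) = 21 + C
44*1228 + r(0) = 44*1228 + (21 + 0) = 54032 + 21 = 54053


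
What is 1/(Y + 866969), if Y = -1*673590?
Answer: 1/193379 ≈ 5.1712e-6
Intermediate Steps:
Y = -673590
1/(Y + 866969) = 1/(-673590 + 866969) = 1/193379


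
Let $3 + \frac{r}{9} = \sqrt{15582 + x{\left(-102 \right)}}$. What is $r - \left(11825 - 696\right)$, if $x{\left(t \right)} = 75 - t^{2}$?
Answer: $-11156 + 9 \sqrt{5253} \approx -10504.0$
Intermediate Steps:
$r = -27 + 9 \sqrt{5253}$ ($r = -27 + 9 \sqrt{15582 + \left(75 - \left(-102\right)^{2}\right)} = -27 + 9 \sqrt{15582 + \left(75 - 10404\right)} = -27 + 9 \sqrt{15582 - 10329} = -27 + 9 \sqrt{5253} \approx 625.3$)
$r - \left(11825 - 696\right) = \left(-27 + 9 \sqrt{5253}\right) - \left(11825 - 696\right) = \left(-27 + 9 \sqrt{5253}\right) - 11129 = -11156 + 9 \sqrt{5253}$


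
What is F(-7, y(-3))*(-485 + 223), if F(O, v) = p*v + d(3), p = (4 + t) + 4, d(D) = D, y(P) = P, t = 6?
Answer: 10218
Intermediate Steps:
p = 14 (p = (4 + 6) + 4 = 10 + 4 = 14)
F(O, v) = 3 + 14*v (F(O, v) = 14*v + 3 = 3 + 14*v)
F(-7, y(-3))*(-485 + 223) = (3 + 14*(-3))*(-485 + 223) = (3 - 42)*(-262) = -39*(-262) = 10218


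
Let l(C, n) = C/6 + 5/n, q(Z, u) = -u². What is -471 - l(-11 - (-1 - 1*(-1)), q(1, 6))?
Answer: -16885/36 ≈ -469.03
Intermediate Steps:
l(C, n) = 5/n + C/6 (l(C, n) = C*(⅙) + 5/n = C/6 + 5/n = 5/n + C/6)
-471 - l(-11 - (-1 - 1*(-1)), q(1, 6)) = -471 - (5/((-1*6²)) + (-11 - (-1 - 1*(-1)))/6) = -471 - (5/((-1*36)) + (-11 - (-1 + 1))/6) = -471 - (5/(-36) + (-11 - 1*0)/6) = -471 - (5*(-1/36) + (-11 + 0)/6) = -471 - (-5/36 + (⅙)*(-11)) = -471 - (-5/36 - 11/6) = -471 - 1*(-71/36) = -471 + 71/36 = -16885/36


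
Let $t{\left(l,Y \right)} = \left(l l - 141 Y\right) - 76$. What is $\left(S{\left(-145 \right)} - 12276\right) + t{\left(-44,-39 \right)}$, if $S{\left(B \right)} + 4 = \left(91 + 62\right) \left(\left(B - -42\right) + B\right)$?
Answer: $-42865$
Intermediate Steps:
$S{\left(B \right)} = 6422 + 306 B$ ($S{\left(B \right)} = -4 + \left(91 + 62\right) \left(\left(B - -42\right) + B\right) = -4 + 153 \left(\left(B + 42\right) + B\right) = -4 + 153 \left(\left(42 + B\right) + B\right) = -4 + 153 \left(42 + 2 B\right) = -4 + \left(6426 + 306 B\right) = 6422 + 306 B$)
$t{\left(l,Y \right)} = -76 + l^{2} - 141 Y$ ($t{\left(l,Y \right)} = \left(l^{2} - 141 Y\right) - 76 = -76 + l^{2} - 141 Y$)
$\left(S{\left(-145 \right)} - 12276\right) + t{\left(-44,-39 \right)} = \left(\left(6422 + 306 \left(-145\right)\right) - 12276\right) - \left(-5423 - 1936\right) = \left(\left(6422 - 44370\right) - 12276\right) + \left(-76 + 1936 + 5499\right) = \left(-37948 - 12276\right) + 7359 = -50224 + 7359 = -42865$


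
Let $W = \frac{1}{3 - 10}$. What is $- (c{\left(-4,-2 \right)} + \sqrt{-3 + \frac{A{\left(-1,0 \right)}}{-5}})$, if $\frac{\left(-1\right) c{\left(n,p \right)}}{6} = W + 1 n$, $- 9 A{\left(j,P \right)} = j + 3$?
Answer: $- \frac{174}{7} - \frac{i \sqrt{665}}{15} \approx -24.857 - 1.7192 i$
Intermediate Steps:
$W = - \frac{1}{7}$ ($W = \frac{1}{3 - 10} = \frac{1}{-7} = - \frac{1}{7} \approx -0.14286$)
$A{\left(j,P \right)} = - \frac{1}{3} - \frac{j}{9}$ ($A{\left(j,P \right)} = - \frac{j + 3}{9} = - \frac{3 + j}{9} = - \frac{1}{3} - \frac{j}{9}$)
$c{\left(n,p \right)} = \frac{6}{7} - 6 n$ ($c{\left(n,p \right)} = - 6 \left(- \frac{1}{7} + 1 n\right) = - 6 \left(- \frac{1}{7} + n\right) = \frac{6}{7} - 6 n$)
$- (c{\left(-4,-2 \right)} + \sqrt{-3 + \frac{A{\left(-1,0 \right)}}{-5}}) = - (\left(\frac{6}{7} - -24\right) + \sqrt{-3 + \frac{- \frac{1}{3} - - \frac{1}{9}}{-5}}) = - (\left(\frac{6}{7} + 24\right) + \sqrt{-3 + \left(- \frac{1}{3} + \frac{1}{9}\right) \left(- \frac{1}{5}\right)}) = - (\frac{174}{7} + \sqrt{-3 - - \frac{2}{45}}) = - (\frac{174}{7} + \sqrt{-3 + \frac{2}{45}}) = - (\frac{174}{7} + \sqrt{- \frac{133}{45}}) = - (\frac{174}{7} + \frac{i \sqrt{665}}{15}) = - \frac{174}{7} - \frac{i \sqrt{665}}{15}$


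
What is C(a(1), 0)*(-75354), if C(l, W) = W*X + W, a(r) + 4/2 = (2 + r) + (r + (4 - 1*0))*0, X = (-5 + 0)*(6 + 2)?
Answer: 0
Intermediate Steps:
X = -40 (X = -5*8 = -40)
a(r) = r (a(r) = -2 + ((2 + r) + (r + (4 - 1*0))*0) = -2 + ((2 + r) + (r + (4 + 0))*0) = -2 + ((2 + r) + (r + 4)*0) = -2 + ((2 + r) + (4 + r)*0) = -2 + ((2 + r) + 0) = -2 + (2 + r) = r)
C(l, W) = -39*W (C(l, W) = W*(-40) + W = -40*W + W = -39*W)
C(a(1), 0)*(-75354) = -39*0*(-75354) = 0*(-75354) = 0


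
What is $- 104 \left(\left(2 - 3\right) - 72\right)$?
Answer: $7592$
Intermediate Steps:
$- 104 \left(\left(2 - 3\right) - 72\right) = - 104 \left(-1 - 72\right) = \left(-104\right) \left(-73\right) = 7592$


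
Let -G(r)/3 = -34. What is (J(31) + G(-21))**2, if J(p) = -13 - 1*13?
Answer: 5776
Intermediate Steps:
J(p) = -26 (J(p) = -13 - 13 = -26)
G(r) = 102 (G(r) = -3*(-34) = 102)
(J(31) + G(-21))**2 = (-26 + 102)**2 = 76**2 = 5776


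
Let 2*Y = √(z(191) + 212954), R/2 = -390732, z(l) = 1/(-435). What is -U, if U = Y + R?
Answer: 781464 - √40296220215/870 ≈ 7.8123e+5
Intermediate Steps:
z(l) = -1/435
R = -781464 (R = 2*(-390732) = -781464)
Y = √40296220215/870 (Y = √(-1/435 + 212954)/2 = √(92634989/435)/2 = (√40296220215/435)/2 = √40296220215/870 ≈ 230.73)
U = -781464 + √40296220215/870 (U = √40296220215/870 - 781464 = -781464 + √40296220215/870 ≈ -7.8123e+5)
-U = -(-781464 + √40296220215/870) = 781464 - √40296220215/870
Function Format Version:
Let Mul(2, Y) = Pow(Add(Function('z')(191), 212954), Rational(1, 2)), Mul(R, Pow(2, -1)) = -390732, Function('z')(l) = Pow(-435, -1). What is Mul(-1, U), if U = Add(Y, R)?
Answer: Add(781464, Mul(Rational(-1, 870), Pow(40296220215, Rational(1, 2)))) ≈ 7.8123e+5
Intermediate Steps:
Function('z')(l) = Rational(-1, 435)
R = -781464 (R = Mul(2, -390732) = -781464)
Y = Mul(Rational(1, 870), Pow(40296220215, Rational(1, 2))) (Y = Mul(Rational(1, 2), Pow(Add(Rational(-1, 435), 212954), Rational(1, 2))) = Mul(Rational(1, 2), Pow(Rational(92634989, 435), Rational(1, 2))) = Mul(Rational(1, 2), Mul(Rational(1, 435), Pow(40296220215, Rational(1, 2)))) = Mul(Rational(1, 870), Pow(40296220215, Rational(1, 2))) ≈ 230.73)
U = Add(-781464, Mul(Rational(1, 870), Pow(40296220215, Rational(1, 2)))) (U = Add(Mul(Rational(1, 870), Pow(40296220215, Rational(1, 2))), -781464) = Add(-781464, Mul(Rational(1, 870), Pow(40296220215, Rational(1, 2)))) ≈ -7.8123e+5)
Mul(-1, U) = Mul(-1, Add(-781464, Mul(Rational(1, 870), Pow(40296220215, Rational(1, 2))))) = Add(781464, Mul(Rational(-1, 870), Pow(40296220215, Rational(1, 2))))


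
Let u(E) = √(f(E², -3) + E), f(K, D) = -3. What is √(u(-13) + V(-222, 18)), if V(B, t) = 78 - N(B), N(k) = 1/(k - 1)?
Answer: √(3879085 + 198916*I)/223 ≈ 8.8349 + 0.22637*I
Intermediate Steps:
N(k) = 1/(-1 + k)
u(E) = √(-3 + E)
V(B, t) = 78 - 1/(-1 + B)
√(u(-13) + V(-222, 18)) = √(√(-3 - 13) + (-79 + 78*(-222))/(-1 - 222)) = √(√(-16) + (-79 - 17316)/(-223)) = √(4*I - 1/223*(-17395)) = √(4*I + 17395/223) = √(17395/223 + 4*I)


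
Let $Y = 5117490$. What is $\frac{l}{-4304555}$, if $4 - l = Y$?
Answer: $\frac{5117486}{4304555} \approx 1.1889$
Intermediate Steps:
$l = -5117486$ ($l = 4 - 5117490 = -5117486$)
$\frac{l}{-4304555} = - \frac{5117486}{-4304555} = \left(-5117486\right) \left(- \frac{1}{4304555}\right) = \frac{5117486}{4304555}$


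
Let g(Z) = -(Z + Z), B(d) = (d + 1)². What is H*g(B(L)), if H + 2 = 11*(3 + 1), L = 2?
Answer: -756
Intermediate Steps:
B(d) = (1 + d)²
g(Z) = -2*Z
H = 42 (H = -2 + 11*(3 + 1) = -2 + 11*4 = -2 + 44 = 42)
H*g(B(L)) = 42*(-2*(1 + 2)²) = 42*(-2*3²) = 42*(-2*9) = 42*(-18) = -756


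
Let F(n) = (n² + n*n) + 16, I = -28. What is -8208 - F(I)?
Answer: -9792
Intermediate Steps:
F(n) = 16 + 2*n² (F(n) = (n² + n²) + 16 = 2*n² + 16 = 16 + 2*n²)
-8208 - F(I) = -8208 - (16 + 2*(-28)²) = -8208 - (16 + 2*784) = -8208 - (16 + 1568) = -8208 - 1*1584 = -8208 - 1584 = -9792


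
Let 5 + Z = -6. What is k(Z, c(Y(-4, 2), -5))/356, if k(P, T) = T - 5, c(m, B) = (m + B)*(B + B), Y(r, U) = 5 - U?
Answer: 15/356 ≈ 0.042135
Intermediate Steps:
c(m, B) = 2*B*(B + m) (c(m, B) = (B + m)*(2*B) = 2*B*(B + m))
Z = -11 (Z = -5 - 6 = -11)
k(P, T) = -5 + T (k(P, T) = T - 1*5 = T - 5 = -5 + T)
k(Z, c(Y(-4, 2), -5))/356 = (-5 + 2*(-5)*(-5 + (5 - 1*2)))/356 = (-5 + 2*(-5)*(-5 + (5 - 2)))/356 = (-5 + 2*(-5)*(-5 + 3))/356 = (-5 + 2*(-5)*(-2))/356 = (-5 + 20)/356 = (1/356)*15 = 15/356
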